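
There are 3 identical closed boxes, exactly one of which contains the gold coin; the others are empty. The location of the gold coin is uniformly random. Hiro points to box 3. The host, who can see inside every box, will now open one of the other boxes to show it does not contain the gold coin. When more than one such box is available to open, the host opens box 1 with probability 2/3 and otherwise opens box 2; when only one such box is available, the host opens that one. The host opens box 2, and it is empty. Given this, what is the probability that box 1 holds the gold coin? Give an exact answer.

Apply Bayes' rule, conditioning on where the gold coin actually is.
If it is in box 1 (prior 1/3): only box 2 is available, probability 1; weight (1/3)·1 = 1/3.
If it is in box 2 (prior 1/3): the host opened box 2, so this case is ruled out; weight (1/3)·0 = 0.
If it is in box 3 (prior 1/3): box 1 is available but not opened, probability 1/3; weight (1/3)·(1/3) = 1/9.
The weights sum to 4/9.
So P(the gold coin in box 1 | the host opened box 2) = (1/3) / (4/9) = 3/4.

3/4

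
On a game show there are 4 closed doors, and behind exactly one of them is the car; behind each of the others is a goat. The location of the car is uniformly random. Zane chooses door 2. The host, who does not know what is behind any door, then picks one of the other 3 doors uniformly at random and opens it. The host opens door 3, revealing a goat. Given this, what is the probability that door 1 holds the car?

1/3

Consider each possible location of the car in turn.
If it is behind any of doors 1, 2, and 4 (prior 1/4 each): the host picks door 3 with probability 1/3 regardless, and it is not the prize; weight (1/4)·(1/3) = 1/12 each.
If it is behind door 3 (prior 1/4): the host opened door 3, so this case is ruled out; weight (1/4)·0 = 0.
The weights sum to 1/4.
So P(the car behind door 1 | the host opened door 3) = (1/12) / (1/4) = 1/3.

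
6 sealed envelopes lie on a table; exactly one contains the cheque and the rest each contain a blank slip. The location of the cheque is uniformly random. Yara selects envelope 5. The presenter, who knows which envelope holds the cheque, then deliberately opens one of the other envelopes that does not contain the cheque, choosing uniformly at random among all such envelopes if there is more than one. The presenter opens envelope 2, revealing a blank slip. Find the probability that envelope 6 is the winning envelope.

5/24

Condition on the true location of the cheque.
If it is in any of envelopes 1, 3, 4, and 6 (prior 1/6 each): the presenter has 4 equally likely choices, so probability 1/4; weight (1/6)·(1/4) = 1/24 each.
If it is in envelope 2 (prior 1/6): the presenter opened envelope 2, so this case is ruled out; weight (1/6)·0 = 0.
If it is in envelope 5 (prior 1/6): the presenter has 5 equally likely choices, so probability 1/5; weight (1/6)·(1/5) = 1/30.
The weights sum to 1/5.
So P(the cheque in envelope 6 | the presenter opened envelope 2) = (1/24) / (1/5) = 5/24.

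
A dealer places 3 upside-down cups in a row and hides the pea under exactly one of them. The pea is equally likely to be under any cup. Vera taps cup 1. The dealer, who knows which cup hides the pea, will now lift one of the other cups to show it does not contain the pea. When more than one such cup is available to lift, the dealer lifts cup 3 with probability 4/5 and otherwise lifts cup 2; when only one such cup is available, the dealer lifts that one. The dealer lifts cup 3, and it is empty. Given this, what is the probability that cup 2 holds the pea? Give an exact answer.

5/9

Condition on the true location of the pea.
If it is under cup 1 (prior 1/3): cup 3 is available, opened with probability 4/5; weight (1/3)·(4/5) = 4/15.
If it is under cup 2 (prior 1/3): only cup 3 is available, probability 1; weight (1/3)·1 = 1/3.
If it is under cup 3 (prior 1/3): the dealer opened cup 3, so this case is ruled out; weight (1/3)·0 = 0.
The weights sum to 3/5.
So P(the pea under cup 2 | the dealer opened cup 3) = (1/3) / (3/5) = 5/9.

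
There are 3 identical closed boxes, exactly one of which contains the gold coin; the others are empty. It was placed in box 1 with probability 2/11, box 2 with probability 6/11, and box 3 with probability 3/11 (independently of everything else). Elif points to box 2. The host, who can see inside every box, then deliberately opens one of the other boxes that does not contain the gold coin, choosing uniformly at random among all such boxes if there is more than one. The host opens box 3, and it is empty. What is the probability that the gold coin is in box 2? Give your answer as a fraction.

Apply Bayes' rule, conditioning on where the gold coin actually is.
If it is in box 1 (prior 2/11): the host has no choice, probability 1; weight (2/11)·1 = 2/11.
If it is in box 2 (prior 6/11): the host has 2 equally likely choices, so probability 1/2; weight (6/11)·(1/2) = 3/11.
If it is in box 3 (prior 3/11): the host opened box 3, so this case is ruled out; weight (3/11)·0 = 0.
The weights sum to 5/11.
So P(the gold coin in box 2 | the host opened box 3) = (3/11) / (5/11) = 3/5.

3/5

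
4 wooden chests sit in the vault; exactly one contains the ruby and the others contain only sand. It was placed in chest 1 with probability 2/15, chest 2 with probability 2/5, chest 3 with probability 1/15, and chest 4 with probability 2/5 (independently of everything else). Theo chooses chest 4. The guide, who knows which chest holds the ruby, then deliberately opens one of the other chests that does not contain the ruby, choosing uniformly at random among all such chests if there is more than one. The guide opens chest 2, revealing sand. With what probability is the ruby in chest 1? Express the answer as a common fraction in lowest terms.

Apply Bayes' rule, conditioning on where the ruby actually is.
If it is in chest 1 (prior 2/15): the guide has 2 equally likely choices, so probability 1/2; weight (2/15)·(1/2) = 1/15.
If it is in chest 2 (prior 2/5): the guide opened chest 2, so this case is ruled out; weight (2/5)·0 = 0.
If it is in chest 3 (prior 1/15): the guide has 2 equally likely choices, so probability 1/2; weight (1/15)·(1/2) = 1/30.
If it is in chest 4 (prior 2/5): the guide has 3 equally likely choices, so probability 1/3; weight (2/5)·(1/3) = 2/15.
The weights sum to 7/30.
So P(the ruby in chest 1 | the guide opened chest 2) = (1/15) / (7/30) = 2/7.

2/7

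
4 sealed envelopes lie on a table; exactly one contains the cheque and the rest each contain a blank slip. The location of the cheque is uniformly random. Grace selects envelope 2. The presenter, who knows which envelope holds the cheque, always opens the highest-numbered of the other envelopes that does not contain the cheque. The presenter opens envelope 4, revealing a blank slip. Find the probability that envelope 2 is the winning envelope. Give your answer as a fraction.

Condition on the true location of the cheque.
If it is in any of envelopes 1, 2, and 3 (prior 1/4 each): envelope 4 is the highest-numbered option available, probability 1; weight (1/4)·1 = 1/4 each.
If it is in envelope 4 (prior 1/4): the presenter opened envelope 4, so this case is ruled out; weight (1/4)·0 = 0.
The weights sum to 3/4.
So P(the cheque in envelope 2 | the presenter opened envelope 4) = (1/4) / (3/4) = 1/3.

1/3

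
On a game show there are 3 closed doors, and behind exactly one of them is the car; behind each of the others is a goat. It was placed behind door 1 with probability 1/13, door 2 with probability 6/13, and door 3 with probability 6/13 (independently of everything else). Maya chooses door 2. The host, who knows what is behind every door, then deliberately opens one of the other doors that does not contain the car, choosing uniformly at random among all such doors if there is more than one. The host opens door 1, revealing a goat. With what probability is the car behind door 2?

Consider each possible location of the car in turn.
If it is behind door 1 (prior 1/13): the host opened door 1, so this case is ruled out; weight (1/13)·0 = 0.
If it is behind door 2 (prior 6/13): the host has 2 equally likely choices, so probability 1/2; weight (6/13)·(1/2) = 3/13.
If it is behind door 3 (prior 6/13): the host has no choice, probability 1; weight (6/13)·1 = 6/13.
The weights sum to 9/13.
So P(the car behind door 2 | the host opened door 1) = (3/13) / (9/13) = 1/3.

1/3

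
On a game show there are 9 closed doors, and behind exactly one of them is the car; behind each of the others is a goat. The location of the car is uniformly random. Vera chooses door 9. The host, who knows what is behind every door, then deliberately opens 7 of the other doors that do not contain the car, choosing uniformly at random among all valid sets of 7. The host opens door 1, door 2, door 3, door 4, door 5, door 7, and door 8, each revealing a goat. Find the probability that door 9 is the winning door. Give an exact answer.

1/9

Condition on the true location of the car.
If it is behind any of doors 1, 2, 3, 4, 5, 7, and 8 (prior 1/9 each): that door was opened and seen not to hold the prize — ruled out; weight (1/9)·0 = 0 each.
If it is behind door 6 (prior 1/9): the host has no choice, probability 1; weight (1/9)·1 = 1/9.
If it is behind door 9 (prior 1/9): the host has 8 equally likely choices, so probability 1/8; weight (1/9)·(1/8) = 1/72.
The weights sum to 1/8.
So P(the car behind door 9 | the host opened door 1, door 2, door 3, door 4, door 5, door 7, and door 8) = (1/72) / (1/8) = 1/9.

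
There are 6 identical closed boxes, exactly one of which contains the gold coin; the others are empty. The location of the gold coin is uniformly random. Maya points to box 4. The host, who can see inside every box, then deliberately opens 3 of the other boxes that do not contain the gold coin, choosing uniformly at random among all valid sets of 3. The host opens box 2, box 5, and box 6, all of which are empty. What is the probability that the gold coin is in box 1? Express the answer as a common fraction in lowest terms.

5/12

Consider each possible location of the gold coin in turn.
If it is in either of boxes 1 and 3 (prior 1/6 each): the host has 4 equally likely choices, so probability 1/4; weight (1/6)·(1/4) = 1/24 each.
If it is in any of boxes 2, 5, and 6 (prior 1/6 each): that box was opened and seen not to hold the prize — ruled out; weight (1/6)·0 = 0 each.
If it is in box 4 (prior 1/6): the host has 10 equally likely choices, so probability 1/10; weight (1/6)·(1/10) = 1/60.
The weights sum to 1/10.
So P(the gold coin in box 1 | the host opened box 2, box 5, and box 6) = (1/24) / (1/10) = 5/12.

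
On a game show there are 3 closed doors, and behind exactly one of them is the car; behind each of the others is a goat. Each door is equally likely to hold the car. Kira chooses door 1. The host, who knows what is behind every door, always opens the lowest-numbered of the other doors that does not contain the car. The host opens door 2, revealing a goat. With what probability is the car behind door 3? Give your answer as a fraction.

1/2

Consider each possible location of the car in turn.
If it is behind either of doors 1 and 3 (prior 1/3 each): door 2 is the lowest-numbered option available, probability 1; weight (1/3)·1 = 1/3 each.
If it is behind door 2 (prior 1/3): the host opened door 2, so this case is ruled out; weight (1/3)·0 = 0.
The weights sum to 2/3.
So P(the car behind door 3 | the host opened door 2) = (1/3) / (2/3) = 1/2.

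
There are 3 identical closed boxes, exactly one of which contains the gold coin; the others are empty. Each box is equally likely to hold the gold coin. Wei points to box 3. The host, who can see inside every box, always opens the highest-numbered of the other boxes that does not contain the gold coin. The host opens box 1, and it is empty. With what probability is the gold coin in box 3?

0

Apply Bayes' rule, conditioning on where the gold coin actually is.
If it is in box 1 (prior 1/3): the host opened box 1, so this case is ruled out; weight (1/3)·0 = 0.
If it is in box 2 (prior 1/3): box 1 is the highest-numbered option available, probability 1; weight (1/3)·1 = 1/3.
If it is in box 3 (prior 1/3): the host would have opened box 2 instead, probability 0; weight (1/3)·0 = 0.
The weights sum to 1/3.
So P(the gold coin in box 3 | the host opened box 1) = 0 / (1/3) = 0.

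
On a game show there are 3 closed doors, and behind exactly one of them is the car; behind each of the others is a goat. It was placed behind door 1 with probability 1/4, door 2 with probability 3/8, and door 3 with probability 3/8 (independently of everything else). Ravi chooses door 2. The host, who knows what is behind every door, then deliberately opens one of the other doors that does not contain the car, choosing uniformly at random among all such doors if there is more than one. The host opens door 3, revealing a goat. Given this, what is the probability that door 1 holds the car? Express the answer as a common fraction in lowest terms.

4/7

Consider each possible location of the car in turn.
If it is behind door 1 (prior 1/4): the host has no choice, probability 1; weight (1/4)·1 = 1/4.
If it is behind door 2 (prior 3/8): the host has 2 equally likely choices, so probability 1/2; weight (3/8)·(1/2) = 3/16.
If it is behind door 3 (prior 3/8): the host opened door 3, so this case is ruled out; weight (3/8)·0 = 0.
The weights sum to 7/16.
So P(the car behind door 1 | the host opened door 3) = (1/4) / (7/16) = 4/7.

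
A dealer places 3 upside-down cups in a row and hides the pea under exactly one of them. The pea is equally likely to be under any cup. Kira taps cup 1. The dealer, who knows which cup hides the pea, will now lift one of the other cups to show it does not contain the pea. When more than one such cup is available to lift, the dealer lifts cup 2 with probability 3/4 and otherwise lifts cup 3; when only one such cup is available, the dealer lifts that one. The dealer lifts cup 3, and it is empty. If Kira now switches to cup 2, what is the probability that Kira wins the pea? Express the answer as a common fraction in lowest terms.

Condition on the true location of the pea.
If it is under cup 1 (prior 1/3): cup 2 is available but not opened, probability 1/4; weight (1/3)·(1/4) = 1/12.
If it is under cup 2 (prior 1/3): only cup 3 is available, probability 1; weight (1/3)·1 = 1/3.
If it is under cup 3 (prior 1/3): the dealer opened cup 3, so this case is ruled out; weight (1/3)·0 = 0.
The weights sum to 5/12.
So P(the pea under cup 2 | the dealer opened cup 3) = (1/3) / (5/12) = 4/5.

4/5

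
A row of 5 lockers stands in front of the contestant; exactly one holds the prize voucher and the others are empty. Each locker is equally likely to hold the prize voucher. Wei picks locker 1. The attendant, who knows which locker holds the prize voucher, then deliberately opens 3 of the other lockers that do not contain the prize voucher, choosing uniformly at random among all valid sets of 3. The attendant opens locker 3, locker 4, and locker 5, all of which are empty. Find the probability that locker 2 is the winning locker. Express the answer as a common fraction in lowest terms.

Condition on the true location of the prize voucher.
If it is in locker 1 (prior 1/5): the attendant has 4 equally likely choices, so probability 1/4; weight (1/5)·(1/4) = 1/20.
If it is in locker 2 (prior 1/5): the attendant has no choice, probability 1; weight (1/5)·1 = 1/5.
If it is in any of lockers 3, 4, and 5 (prior 1/5 each): that locker was opened and seen not to hold the prize — ruled out; weight (1/5)·0 = 0 each.
The weights sum to 1/4.
So P(the prize voucher in locker 2 | the attendant opened locker 3, locker 4, and locker 5) = (1/5) / (1/4) = 4/5.

4/5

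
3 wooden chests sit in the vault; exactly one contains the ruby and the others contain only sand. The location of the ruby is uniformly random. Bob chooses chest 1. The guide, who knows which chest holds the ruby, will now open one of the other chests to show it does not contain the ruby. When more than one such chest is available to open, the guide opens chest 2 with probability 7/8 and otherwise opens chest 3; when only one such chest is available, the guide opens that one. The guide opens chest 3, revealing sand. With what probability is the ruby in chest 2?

8/9

Consider each possible location of the ruby in turn.
If it is in chest 1 (prior 1/3): chest 2 is available but not opened, probability 1/8; weight (1/3)·(1/8) = 1/24.
If it is in chest 2 (prior 1/3): only chest 3 is available, probability 1; weight (1/3)·1 = 1/3.
If it is in chest 3 (prior 1/3): the guide opened chest 3, so this case is ruled out; weight (1/3)·0 = 0.
The weights sum to 3/8.
So P(the ruby in chest 2 | the guide opened chest 3) = (1/3) / (3/8) = 8/9.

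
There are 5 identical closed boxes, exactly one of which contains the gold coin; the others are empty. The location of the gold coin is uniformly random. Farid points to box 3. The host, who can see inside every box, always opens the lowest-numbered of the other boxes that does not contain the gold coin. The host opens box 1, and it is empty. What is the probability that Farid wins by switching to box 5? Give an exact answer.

Consider each possible location of the gold coin in turn.
If it is in box 1 (prior 1/5): the host opened box 1, so this case is ruled out; weight (1/5)·0 = 0.
If it is in any of boxes 2, 3, 4, and 5 (prior 1/5 each): box 1 is the lowest-numbered option available, probability 1; weight (1/5)·1 = 1/5 each.
The weights sum to 4/5.
So P(the gold coin in box 5 | the host opened box 1) = (1/5) / (4/5) = 1/4.

1/4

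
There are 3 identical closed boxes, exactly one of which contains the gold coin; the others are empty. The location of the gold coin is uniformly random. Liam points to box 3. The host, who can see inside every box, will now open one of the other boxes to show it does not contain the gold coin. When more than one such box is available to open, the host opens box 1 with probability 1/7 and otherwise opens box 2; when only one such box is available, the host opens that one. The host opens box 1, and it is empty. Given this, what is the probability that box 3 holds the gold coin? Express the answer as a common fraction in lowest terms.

1/8

Condition on the true location of the gold coin.
If it is in box 1 (prior 1/3): the host opened box 1, so this case is ruled out; weight (1/3)·0 = 0.
If it is in box 2 (prior 1/3): only box 1 is available, probability 1; weight (1/3)·1 = 1/3.
If it is in box 3 (prior 1/3): box 1 is available, opened with probability 1/7; weight (1/3)·(1/7) = 1/21.
The weights sum to 8/21.
So P(the gold coin in box 3 | the host opened box 1) = (1/21) / (8/21) = 1/8.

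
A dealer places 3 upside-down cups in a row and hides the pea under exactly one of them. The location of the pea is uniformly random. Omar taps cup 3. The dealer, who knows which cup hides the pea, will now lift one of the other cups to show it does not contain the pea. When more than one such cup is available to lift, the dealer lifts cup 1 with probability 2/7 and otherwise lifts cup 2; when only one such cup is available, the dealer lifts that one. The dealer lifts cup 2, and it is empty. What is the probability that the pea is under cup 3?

Apply Bayes' rule, conditioning on where the pea actually is.
If it is under cup 1 (prior 1/3): only cup 2 is available, probability 1; weight (1/3)·1 = 1/3.
If it is under cup 2 (prior 1/3): the dealer opened cup 2, so this case is ruled out; weight (1/3)·0 = 0.
If it is under cup 3 (prior 1/3): cup 1 is available but not opened, probability 5/7; weight (1/3)·(5/7) = 5/21.
The weights sum to 4/7.
So P(the pea under cup 3 | the dealer opened cup 2) = (5/21) / (4/7) = 5/12.

5/12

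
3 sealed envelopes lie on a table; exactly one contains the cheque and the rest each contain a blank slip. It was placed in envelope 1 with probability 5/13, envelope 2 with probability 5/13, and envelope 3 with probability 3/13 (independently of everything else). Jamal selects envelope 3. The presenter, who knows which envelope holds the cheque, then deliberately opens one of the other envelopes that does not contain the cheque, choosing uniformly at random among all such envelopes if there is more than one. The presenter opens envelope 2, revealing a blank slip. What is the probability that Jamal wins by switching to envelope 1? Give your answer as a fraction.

10/13

Apply Bayes' rule, conditioning on where the cheque actually is.
If it is in envelope 1 (prior 5/13): the presenter has no choice, probability 1; weight (5/13)·1 = 5/13.
If it is in envelope 2 (prior 5/13): the presenter opened envelope 2, so this case is ruled out; weight (5/13)·0 = 0.
If it is in envelope 3 (prior 3/13): the presenter has 2 equally likely choices, so probability 1/2; weight (3/13)·(1/2) = 3/26.
The weights sum to 1/2.
So P(the cheque in envelope 1 | the presenter opened envelope 2) = (5/13) / (1/2) = 10/13.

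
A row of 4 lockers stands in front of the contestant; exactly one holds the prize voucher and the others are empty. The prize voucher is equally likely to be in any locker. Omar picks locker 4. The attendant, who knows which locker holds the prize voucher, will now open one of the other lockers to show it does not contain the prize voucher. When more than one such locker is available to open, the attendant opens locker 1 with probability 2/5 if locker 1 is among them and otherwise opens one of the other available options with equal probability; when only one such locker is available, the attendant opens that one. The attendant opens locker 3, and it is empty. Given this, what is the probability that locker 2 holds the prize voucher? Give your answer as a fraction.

Condition on the true location of the prize voucher.
If it is in locker 1 (prior 1/4): locker 1 holds the prize so is unavailable; the attendant chooses uniformly among the 2 others, probability 1/2; weight (1/4)·(1/2) = 1/8.
If it is in locker 2 (prior 1/4): locker 1 is available but not opened, probability 3/5; weight (1/4)·(3/5) = 3/20.
If it is in locker 3 (prior 1/4): the attendant opened locker 3, so this case is ruled out; weight (1/4)·0 = 0.
If it is in locker 4 (prior 1/4): locker 1 is available but not opened; locker 3 gets probability (1 − 2/5)/2 = 3/10; weight (1/4)·(3/10) = 3/40.
The weights sum to 7/20.
So P(the prize voucher in locker 2 | the attendant opened locker 3) = (3/20) / (7/20) = 3/7.

3/7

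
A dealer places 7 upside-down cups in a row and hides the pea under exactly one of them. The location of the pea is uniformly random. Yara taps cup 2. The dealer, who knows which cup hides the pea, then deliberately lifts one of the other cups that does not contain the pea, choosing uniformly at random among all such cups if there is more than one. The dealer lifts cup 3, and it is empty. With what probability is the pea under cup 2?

Condition on the true location of the pea.
If it is under any of cups 1, 4, 5, 6, and 7 (prior 1/7 each): the dealer has 5 equally likely choices, so probability 1/5; weight (1/7)·(1/5) = 1/35 each.
If it is under cup 2 (prior 1/7): the dealer has 6 equally likely choices, so probability 1/6; weight (1/7)·(1/6) = 1/42.
If it is under cup 3 (prior 1/7): the dealer opened cup 3, so this case is ruled out; weight (1/7)·0 = 0.
The weights sum to 1/6.
So P(the pea under cup 2 | the dealer opened cup 3) = (1/42) / (1/6) = 1/7.

1/7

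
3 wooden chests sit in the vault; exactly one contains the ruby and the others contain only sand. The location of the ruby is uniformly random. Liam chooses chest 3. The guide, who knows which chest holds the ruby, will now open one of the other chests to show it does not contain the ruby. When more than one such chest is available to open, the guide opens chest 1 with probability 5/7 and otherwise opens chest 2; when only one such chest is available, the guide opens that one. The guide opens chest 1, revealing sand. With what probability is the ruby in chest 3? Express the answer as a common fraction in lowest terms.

5/12

Condition on the true location of the ruby.
If it is in chest 1 (prior 1/3): the guide opened chest 1, so this case is ruled out; weight (1/3)·0 = 0.
If it is in chest 2 (prior 1/3): only chest 1 is available, probability 1; weight (1/3)·1 = 1/3.
If it is in chest 3 (prior 1/3): chest 1 is available, opened with probability 5/7; weight (1/3)·(5/7) = 5/21.
The weights sum to 4/7.
So P(the ruby in chest 3 | the guide opened chest 1) = (5/21) / (4/7) = 5/12.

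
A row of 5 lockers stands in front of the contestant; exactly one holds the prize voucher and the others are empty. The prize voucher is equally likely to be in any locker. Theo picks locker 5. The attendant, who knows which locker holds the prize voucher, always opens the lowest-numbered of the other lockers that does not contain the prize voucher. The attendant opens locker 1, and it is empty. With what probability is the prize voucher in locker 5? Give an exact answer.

1/4

Consider each possible location of the prize voucher in turn.
If it is in locker 1 (prior 1/5): the attendant opened locker 1, so this case is ruled out; weight (1/5)·0 = 0.
If it is in any of lockers 2, 3, 4, and 5 (prior 1/5 each): locker 1 is the lowest-numbered option available, probability 1; weight (1/5)·1 = 1/5 each.
The weights sum to 4/5.
So P(the prize voucher in locker 5 | the attendant opened locker 1) = (1/5) / (4/5) = 1/4.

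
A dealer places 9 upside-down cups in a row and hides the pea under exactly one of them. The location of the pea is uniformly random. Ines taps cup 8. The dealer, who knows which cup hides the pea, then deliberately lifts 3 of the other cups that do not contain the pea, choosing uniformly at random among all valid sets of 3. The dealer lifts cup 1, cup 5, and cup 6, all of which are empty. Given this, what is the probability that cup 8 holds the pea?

Consider each possible location of the pea in turn.
If it is under any of cups 1, 5, and 6 (prior 1/9 each): that cup was opened and seen not to hold the prize — ruled out; weight (1/9)·0 = 0 each.
If it is under any of cups 2, 3, 4, 7, and 9 (prior 1/9 each): the dealer has 35 equally likely choices, so probability 1/35; weight (1/9)·(1/35) = 1/315 each.
If it is under cup 8 (prior 1/9): the dealer has 56 equally likely choices, so probability 1/56; weight (1/9)·(1/56) = 1/504.
The weights sum to 1/56.
So P(the pea under cup 8 | the dealer opened cup 1, cup 5, and cup 6) = (1/504) / (1/56) = 1/9.

1/9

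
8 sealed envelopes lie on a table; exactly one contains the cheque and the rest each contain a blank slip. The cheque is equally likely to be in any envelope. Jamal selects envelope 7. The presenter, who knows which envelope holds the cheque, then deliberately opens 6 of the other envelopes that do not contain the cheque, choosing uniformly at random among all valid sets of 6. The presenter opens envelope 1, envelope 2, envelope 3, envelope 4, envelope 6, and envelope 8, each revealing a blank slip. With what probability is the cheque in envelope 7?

1/8

Apply Bayes' rule, conditioning on where the cheque actually is.
If it is in any of envelopes 1, 2, 3, 4, 6, and 8 (prior 1/8 each): that envelope was opened and seen not to hold the prize — ruled out; weight (1/8)·0 = 0 each.
If it is in envelope 5 (prior 1/8): the presenter has no choice, probability 1; weight (1/8)·1 = 1/8.
If it is in envelope 7 (prior 1/8): the presenter has 7 equally likely choices, so probability 1/7; weight (1/8)·(1/7) = 1/56.
The weights sum to 1/7.
So P(the cheque in envelope 7 | the presenter opened envelope 1, envelope 2, envelope 3, envelope 4, envelope 6, and envelope 8) = (1/56) / (1/7) = 1/8.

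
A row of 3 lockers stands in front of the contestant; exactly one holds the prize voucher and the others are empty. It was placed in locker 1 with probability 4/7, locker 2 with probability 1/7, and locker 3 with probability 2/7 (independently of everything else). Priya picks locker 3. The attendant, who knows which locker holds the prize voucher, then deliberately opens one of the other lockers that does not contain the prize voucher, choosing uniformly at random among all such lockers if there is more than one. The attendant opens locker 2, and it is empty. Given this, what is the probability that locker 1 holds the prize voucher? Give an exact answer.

Apply Bayes' rule, conditioning on where the prize voucher actually is.
If it is in locker 1 (prior 4/7): the attendant has no choice, probability 1; weight (4/7)·1 = 4/7.
If it is in locker 2 (prior 1/7): the attendant opened locker 2, so this case is ruled out; weight (1/7)·0 = 0.
If it is in locker 3 (prior 2/7): the attendant has 2 equally likely choices, so probability 1/2; weight (2/7)·(1/2) = 1/7.
The weights sum to 5/7.
So P(the prize voucher in locker 1 | the attendant opened locker 2) = (4/7) / (5/7) = 4/5.

4/5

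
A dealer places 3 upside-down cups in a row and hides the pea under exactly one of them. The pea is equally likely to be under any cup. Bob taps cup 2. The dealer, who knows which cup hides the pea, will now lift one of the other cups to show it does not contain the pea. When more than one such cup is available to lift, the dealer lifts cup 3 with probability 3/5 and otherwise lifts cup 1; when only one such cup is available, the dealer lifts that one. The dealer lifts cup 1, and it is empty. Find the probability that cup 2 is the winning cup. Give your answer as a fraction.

Condition on the true location of the pea.
If it is under cup 1 (prior 1/3): the dealer opened cup 1, so this case is ruled out; weight (1/3)·0 = 0.
If it is under cup 2 (prior 1/3): cup 3 is available but not opened, probability 2/5; weight (1/3)·(2/5) = 2/15.
If it is under cup 3 (prior 1/3): only cup 1 is available, probability 1; weight (1/3)·1 = 1/3.
The weights sum to 7/15.
So P(the pea under cup 2 | the dealer opened cup 1) = (2/15) / (7/15) = 2/7.

2/7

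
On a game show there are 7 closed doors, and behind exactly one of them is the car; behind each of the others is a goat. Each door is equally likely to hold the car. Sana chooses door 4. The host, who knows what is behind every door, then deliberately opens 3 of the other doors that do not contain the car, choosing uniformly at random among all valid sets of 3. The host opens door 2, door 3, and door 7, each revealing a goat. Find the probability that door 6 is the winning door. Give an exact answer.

Condition on the true location of the car.
If it is behind any of doors 1, 5, and 6 (prior 1/7 each): the host has 10 equally likely choices, so probability 1/10; weight (1/7)·(1/10) = 1/70 each.
If it is behind any of doors 2, 3, and 7 (prior 1/7 each): that door was opened and seen not to hold the prize — ruled out; weight (1/7)·0 = 0 each.
If it is behind door 4 (prior 1/7): the host has 20 equally likely choices, so probability 1/20; weight (1/7)·(1/20) = 1/140.
The weights sum to 1/20.
So P(the car behind door 6 | the host opened door 2, door 3, and door 7) = (1/70) / (1/20) = 2/7.

2/7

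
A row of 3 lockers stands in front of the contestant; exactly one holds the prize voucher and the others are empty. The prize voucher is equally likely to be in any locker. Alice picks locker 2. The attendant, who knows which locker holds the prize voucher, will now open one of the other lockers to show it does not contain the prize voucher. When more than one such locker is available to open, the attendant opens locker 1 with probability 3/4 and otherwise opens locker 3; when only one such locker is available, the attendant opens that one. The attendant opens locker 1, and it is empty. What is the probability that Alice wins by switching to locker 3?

Consider each possible location of the prize voucher in turn.
If it is in locker 1 (prior 1/3): the attendant opened locker 1, so this case is ruled out; weight (1/3)·0 = 0.
If it is in locker 2 (prior 1/3): locker 1 is available, opened with probability 3/4; weight (1/3)·(3/4) = 1/4.
If it is in locker 3 (prior 1/3): only locker 1 is available, probability 1; weight (1/3)·1 = 1/3.
The weights sum to 7/12.
So P(the prize voucher in locker 3 | the attendant opened locker 1) = (1/3) / (7/12) = 4/7.

4/7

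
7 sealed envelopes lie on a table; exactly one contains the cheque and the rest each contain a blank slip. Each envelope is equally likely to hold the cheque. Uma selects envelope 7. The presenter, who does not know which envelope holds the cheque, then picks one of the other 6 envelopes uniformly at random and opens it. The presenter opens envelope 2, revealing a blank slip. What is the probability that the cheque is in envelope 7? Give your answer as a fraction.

Because the presenter chose which envelope to open without knowing where the cheque is, the choice is independent of the prize location. Learning that envelope 2 does not hold the cheque simply rules out that one location and leaves the remaining 6 envelopes still equally likely by symmetry.
So P(the cheque in envelope 7) = 1/6.

1/6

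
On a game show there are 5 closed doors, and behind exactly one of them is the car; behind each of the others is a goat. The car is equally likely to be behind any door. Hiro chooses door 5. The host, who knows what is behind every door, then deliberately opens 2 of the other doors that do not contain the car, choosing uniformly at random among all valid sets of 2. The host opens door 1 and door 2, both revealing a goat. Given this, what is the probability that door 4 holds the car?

2/5

Apply Bayes' rule, conditioning on where the car actually is.
If it is behind either of doors 1 and 2 (prior 1/5 each): that door was opened and seen not to hold the prize — ruled out; weight (1/5)·0 = 0 each.
If it is behind either of doors 3 and 4 (prior 1/5 each): the host has 3 equally likely choices, so probability 1/3; weight (1/5)·(1/3) = 1/15 each.
If it is behind door 5 (prior 1/5): the host has 6 equally likely choices, so probability 1/6; weight (1/5)·(1/6) = 1/30.
The weights sum to 1/6.
So P(the car behind door 4 | the host opened door 1 and door 2) = (1/15) / (1/6) = 2/5.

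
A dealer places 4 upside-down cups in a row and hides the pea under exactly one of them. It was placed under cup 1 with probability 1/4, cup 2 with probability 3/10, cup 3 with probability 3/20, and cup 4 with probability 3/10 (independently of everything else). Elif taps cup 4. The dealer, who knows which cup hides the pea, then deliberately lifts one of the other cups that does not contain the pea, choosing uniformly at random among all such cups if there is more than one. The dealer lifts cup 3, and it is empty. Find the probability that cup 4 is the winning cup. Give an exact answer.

4/15

Consider each possible location of the pea in turn.
If it is under cup 1 (prior 1/4): the dealer has 2 equally likely choices, so probability 1/2; weight (1/4)·(1/2) = 1/8.
If it is under cup 2 (prior 3/10): the dealer has 2 equally likely choices, so probability 1/2; weight (3/10)·(1/2) = 3/20.
If it is under cup 3 (prior 3/20): the dealer opened cup 3, so this case is ruled out; weight (3/20)·0 = 0.
If it is under cup 4 (prior 3/10): the dealer has 3 equally likely choices, so probability 1/3; weight (3/10)·(1/3) = 1/10.
The weights sum to 3/8.
So P(the pea under cup 4 | the dealer opened cup 3) = (1/10) / (3/8) = 4/15.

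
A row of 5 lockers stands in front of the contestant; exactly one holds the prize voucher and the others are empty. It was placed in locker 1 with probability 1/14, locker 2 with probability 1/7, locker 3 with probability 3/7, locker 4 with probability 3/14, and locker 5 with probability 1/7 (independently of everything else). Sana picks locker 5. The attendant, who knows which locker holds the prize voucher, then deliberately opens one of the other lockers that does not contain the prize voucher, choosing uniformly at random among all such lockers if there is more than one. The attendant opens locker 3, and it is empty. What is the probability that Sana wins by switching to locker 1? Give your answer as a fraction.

Consider each possible location of the prize voucher in turn.
If it is in locker 1 (prior 1/14): the attendant has 3 equally likely choices, so probability 1/3; weight (1/14)·(1/3) = 1/42.
If it is in locker 2 (prior 1/7): the attendant has 3 equally likely choices, so probability 1/3; weight (1/7)·(1/3) = 1/21.
If it is in locker 3 (prior 3/7): the attendant opened locker 3, so this case is ruled out; weight (3/7)·0 = 0.
If it is in locker 4 (prior 3/14): the attendant has 3 equally likely choices, so probability 1/3; weight (3/14)·(1/3) = 1/14.
If it is in locker 5 (prior 1/7): the attendant has 4 equally likely choices, so probability 1/4; weight (1/7)·(1/4) = 1/28.
The weights sum to 5/28.
So P(the prize voucher in locker 1 | the attendant opened locker 3) = (1/42) / (5/28) = 2/15.

2/15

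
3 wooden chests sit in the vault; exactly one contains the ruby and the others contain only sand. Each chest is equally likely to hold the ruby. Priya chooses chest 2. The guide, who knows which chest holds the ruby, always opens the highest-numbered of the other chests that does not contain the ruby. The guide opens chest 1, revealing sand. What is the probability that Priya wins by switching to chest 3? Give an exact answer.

1

Apply Bayes' rule, conditioning on where the ruby actually is.
If it is in chest 1 (prior 1/3): the guide opened chest 1, so this case is ruled out; weight (1/3)·0 = 0.
If it is in chest 2 (prior 1/3): the guide would have opened chest 3 instead, probability 0; weight (1/3)·0 = 0.
If it is in chest 3 (prior 1/3): chest 1 is the highest-numbered option available, probability 1; weight (1/3)·1 = 1/3.
The weights sum to 1/3.
So P(the ruby in chest 3 | the guide opened chest 1) = (1/3) / (1/3) = 1.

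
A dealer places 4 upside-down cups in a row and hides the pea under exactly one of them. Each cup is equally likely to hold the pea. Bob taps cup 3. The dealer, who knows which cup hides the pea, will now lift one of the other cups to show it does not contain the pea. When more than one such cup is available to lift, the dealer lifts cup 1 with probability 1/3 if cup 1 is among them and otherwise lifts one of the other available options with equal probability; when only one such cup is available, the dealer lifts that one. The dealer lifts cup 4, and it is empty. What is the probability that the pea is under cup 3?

2/9

Apply Bayes' rule, conditioning on where the pea actually is.
If it is under cup 1 (prior 1/4): cup 1 holds the prize so is unavailable; the dealer chooses uniformly among the 2 others, probability 1/2; weight (1/4)·(1/2) = 1/8.
If it is under cup 2 (prior 1/4): cup 1 is available but not opened, probability 2/3; weight (1/4)·(2/3) = 1/6.
If it is under cup 3 (prior 1/4): cup 1 is available but not opened; cup 4 gets probability (1 − 1/3)/2 = 1/3; weight (1/4)·(1/3) = 1/12.
If it is under cup 4 (prior 1/4): the dealer opened cup 4, so this case is ruled out; weight (1/4)·0 = 0.
The weights sum to 3/8.
So P(the pea under cup 3 | the dealer opened cup 4) = (1/12) / (3/8) = 2/9.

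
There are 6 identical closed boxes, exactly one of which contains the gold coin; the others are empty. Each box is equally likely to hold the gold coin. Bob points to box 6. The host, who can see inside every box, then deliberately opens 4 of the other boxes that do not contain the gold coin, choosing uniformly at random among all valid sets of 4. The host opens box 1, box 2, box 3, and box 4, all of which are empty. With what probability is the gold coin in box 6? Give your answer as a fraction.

Condition on the true location of the gold coin.
If it is in any of boxes 1, 2, 3, and 4 (prior 1/6 each): that box was opened and seen not to hold the prize — ruled out; weight (1/6)·0 = 0 each.
If it is in box 5 (prior 1/6): the host has no choice, probability 1; weight (1/6)·1 = 1/6.
If it is in box 6 (prior 1/6): the host has 5 equally likely choices, so probability 1/5; weight (1/6)·(1/5) = 1/30.
The weights sum to 1/5.
So P(the gold coin in box 6 | the host opened box 1, box 2, box 3, and box 4) = (1/30) / (1/5) = 1/6.

1/6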